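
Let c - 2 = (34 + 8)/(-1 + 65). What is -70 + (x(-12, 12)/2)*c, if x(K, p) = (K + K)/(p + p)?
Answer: -4565/64 ≈ -71.328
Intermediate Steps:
x(K, p) = K/p (x(K, p) = (2*K)/((2*p)) = (2*K)*(1/(2*p)) = K/p)
c = 85/32 (c = 2 + (34 + 8)/(-1 + 65) = 2 + 42/64 = 2 + 42*(1/64) = 2 + 21/32 = 85/32 ≈ 2.6563)
-70 + (x(-12, 12)/2)*c = -70 + (-12/12/2)*(85/32) = -70 + (-12*1/12*(½))*(85/32) = -70 - 1*½*(85/32) = -70 - ½*85/32 = -70 - 85/64 = -4565/64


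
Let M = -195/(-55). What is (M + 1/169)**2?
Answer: 43586404/3455881 ≈ 12.612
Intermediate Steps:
M = 39/11 (M = -195*(-1/55) = 39/11 ≈ 3.5455)
(M + 1/169)**2 = (39/11 + 1/169)**2 = (6602/1859)**2 = 43586404/3455881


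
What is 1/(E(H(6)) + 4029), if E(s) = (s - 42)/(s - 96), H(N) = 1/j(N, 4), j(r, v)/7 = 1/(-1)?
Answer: 673/2711812 ≈ 0.00024817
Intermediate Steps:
j(r, v) = -7 (j(r, v) = 7/(-1) = 7*(-1) = -7)
H(N) = -⅐ (H(N) = 1/(-7) = -⅐)
E(s) = (-42 + s)/(-96 + s)
1/(E(H(6)) + 4029) = 1/((-42 - ⅐)/(-96 - ⅐) + 4029) = 1/(-295/7/(-673/7) + 4029) = 1/(-7/673*(-295/7) + 4029) = 1/(295/673 + 4029) = 1/(2711812/673) = 673/2711812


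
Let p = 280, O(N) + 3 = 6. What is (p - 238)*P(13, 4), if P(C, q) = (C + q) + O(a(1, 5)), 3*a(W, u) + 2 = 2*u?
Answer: 840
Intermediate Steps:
a(W, u) = -2/3 + 2*u/3 (a(W, u) = -2/3 + (2*u)/3 = -2/3 + 2*u/3)
O(N) = 3 (O(N) = -3 + 6 = 3)
P(C, q) = 3 + C + q (P(C, q) = (C + q) + 3 = 3 + C + q)
(p - 238)*P(13, 4) = (280 - 238)*(3 + 13 + 4) = 42*20 = 840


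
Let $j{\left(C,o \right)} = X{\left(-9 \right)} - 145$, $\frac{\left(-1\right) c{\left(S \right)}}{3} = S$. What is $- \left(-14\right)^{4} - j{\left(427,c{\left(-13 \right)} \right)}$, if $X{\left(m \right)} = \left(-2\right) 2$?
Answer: $-38267$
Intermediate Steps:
$c{\left(S \right)} = - 3 S$
$X{\left(m \right)} = -4$
$j{\left(C,o \right)} = -149$ ($j{\left(C,o \right)} = -4 - 145 = -149$)
$- \left(-14\right)^{4} - j{\left(427,c{\left(-13 \right)} \right)} = - \left(-14\right)^{4} - -149 = \left(-1\right) 38416 + 149 = -38416 + 149 = -38267$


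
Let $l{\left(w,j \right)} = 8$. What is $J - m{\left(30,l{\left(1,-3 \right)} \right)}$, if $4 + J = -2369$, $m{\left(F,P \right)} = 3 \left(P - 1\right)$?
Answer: $-2394$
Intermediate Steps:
$m{\left(F,P \right)} = -3 + 3 P$ ($m{\left(F,P \right)} = 3 \left(-1 + P\right) = -3 + 3 P$)
$J = -2373$ ($J = -4 - 2369 = -2373$)
$J - m{\left(30,l{\left(1,-3 \right)} \right)} = -2373 - \left(-3 + 3 \cdot 8\right) = -2373 - \left(-3 + 24\right) = -2373 - 21 = -2394$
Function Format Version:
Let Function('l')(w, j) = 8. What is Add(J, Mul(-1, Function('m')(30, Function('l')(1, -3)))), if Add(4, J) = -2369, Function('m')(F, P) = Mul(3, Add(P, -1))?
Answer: -2394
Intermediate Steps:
Function('m')(F, P) = Add(-3, Mul(3, P)) (Function('m')(F, P) = Mul(3, Add(-1, P)) = Add(-3, Mul(3, P)))
J = -2373 (J = Add(-4, -2369) = -2373)
Add(J, Mul(-1, Function('m')(30, Function('l')(1, -3)))) = Add(-2373, Mul(-1, Add(-3, Mul(3, 8)))) = Add(-2373, Mul(-1, Add(-3, 24))) = Add(-2373, Mul(-1, 21)) = Add(-2373, -21) = -2394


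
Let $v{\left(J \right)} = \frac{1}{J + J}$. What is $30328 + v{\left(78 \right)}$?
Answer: $\frac{4731169}{156} \approx 30328.0$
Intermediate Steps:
$v{\left(J \right)} = \frac{1}{2 J}$
$30328 + v{\left(78 \right)} = 30328 + \frac{1}{2 \cdot 78} = 30328 + \frac{1}{2} \cdot \frac{1}{78} = 30328 + \frac{1}{156} = \frac{4731169}{156}$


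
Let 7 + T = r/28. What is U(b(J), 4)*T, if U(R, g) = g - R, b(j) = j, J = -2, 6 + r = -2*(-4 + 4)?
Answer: -303/7 ≈ -43.286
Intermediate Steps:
r = -6 (r = -6 - 2*(-4 + 4) = -6 - 2*0 = -6 + 0 = -6)
T = -101/14 (T = -7 - 6/28 = -7 - 6*1/28 = -7 - 3/14 = -101/14 ≈ -7.2143)
U(b(J), 4)*T = (4 - 1*(-2))*(-101/14) = (4 + 2)*(-101/14) = 6*(-101/14) = -303/7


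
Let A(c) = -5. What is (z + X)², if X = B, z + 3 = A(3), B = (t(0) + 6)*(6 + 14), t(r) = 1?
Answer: 17424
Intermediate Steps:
B = 140 (B = (1 + 6)*(6 + 14) = 7*20 = 140)
z = -8 (z = -3 - 5 = -8)
X = 140
(z + X)² = (-8 + 140)² = 132² = 17424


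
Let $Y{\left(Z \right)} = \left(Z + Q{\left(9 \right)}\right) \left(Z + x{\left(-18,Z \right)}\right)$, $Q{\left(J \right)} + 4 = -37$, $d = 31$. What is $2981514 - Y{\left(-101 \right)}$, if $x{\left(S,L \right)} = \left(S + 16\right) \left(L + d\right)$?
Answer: $2987052$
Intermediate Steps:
$x{\left(S,L \right)} = \left(16 + S\right) \left(31 + L\right)$ ($x{\left(S,L \right)} = \left(S + 16\right) \left(L + 31\right) = \left(16 + S\right) \left(31 + L\right)$)
$Q{\left(J \right)} = -41$ ($Q{\left(J \right)} = -4 - 37 = -41$)
$Y{\left(Z \right)} = \left(-62 - Z\right) \left(-41 + Z\right)$ ($Y{\left(Z \right)} = \left(Z - 41\right) \left(Z + \left(496 + 16 Z + 31 \left(-18\right) + Z \left(-18\right)\right)\right) = \left(-41 + Z\right) \left(Z + \left(496 + 16 Z - 558 - 18 Z\right)\right) = \left(-41 + Z\right) \left(Z - \left(62 + 2 Z\right)\right) = \left(-41 + Z\right) \left(-62 - Z\right) = \left(-62 - Z\right) \left(-41 + Z\right)$)
$2981514 - Y{\left(-101 \right)} = 2981514 - \left(2542 - \left(-101\right)^{2} - -2121\right) = 2981514 - \left(2542 - 10201 + 2121\right) = 2981514 - -5538 = 2981514 + 5538 = 2987052$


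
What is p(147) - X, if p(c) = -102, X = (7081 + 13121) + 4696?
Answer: -25000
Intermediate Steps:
X = 24898 (X = 20202 + 4696 = 24898)
p(147) - X = -102 - 1*24898 = -102 - 24898 = -25000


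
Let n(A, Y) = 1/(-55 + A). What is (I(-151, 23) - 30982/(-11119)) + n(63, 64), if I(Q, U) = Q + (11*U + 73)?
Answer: 15825575/88952 ≈ 177.91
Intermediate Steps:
I(Q, U) = 73 + Q + 11*U (I(Q, U) = Q + (73 + 11*U) = 73 + Q + 11*U)
(I(-151, 23) - 30982/(-11119)) + n(63, 64) = ((73 - 151 + 11*23) - 30982/(-11119)) + 1/(-55 + 63) = ((73 - 151 + 253) - 30982*(-1/11119)) + 1/8 = (175 + 30982/11119) + 1/8 = 1976807/11119 + 1/8 = 15825575/88952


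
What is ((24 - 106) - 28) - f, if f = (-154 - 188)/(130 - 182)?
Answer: -3031/26 ≈ -116.58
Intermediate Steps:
f = 171/26 (f = -342/(-52) = -342*(-1/52) = 171/26 ≈ 6.5769)
((24 - 106) - 28) - f = ((24 - 106) - 28) - 1*171/26 = (-82 - 28) - 171/26 = -110 - 171/26 = -3031/26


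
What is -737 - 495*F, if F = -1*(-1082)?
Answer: -536327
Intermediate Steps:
F = 1082
-737 - 495*F = -737 - 495*1082 = -737 - 535590 = -536327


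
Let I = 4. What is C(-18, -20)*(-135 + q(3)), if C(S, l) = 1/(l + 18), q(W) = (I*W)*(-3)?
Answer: 171/2 ≈ 85.500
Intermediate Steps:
q(W) = -12*W (q(W) = (4*W)*(-3) = -12*W)
C(S, l) = 1/(18 + l)
C(-18, -20)*(-135 + q(3)) = (-135 - 12*3)/(18 - 20) = (-135 - 36)/(-2) = -½*(-171) = 171/2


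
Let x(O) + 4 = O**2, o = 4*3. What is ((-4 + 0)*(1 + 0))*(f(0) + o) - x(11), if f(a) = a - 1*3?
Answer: -153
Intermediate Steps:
f(a) = -3 + a (f(a) = a - 3 = -3 + a)
o = 12
x(O) = -4 + O**2
((-4 + 0)*(1 + 0))*(f(0) + o) - x(11) = ((-4 + 0)*(1 + 0))*((-3 + 0) + 12) - (-4 + 11**2) = (-4*1)*(-3 + 12) - (-4 + 121) = -4*9 - 1*117 = -36 - 117 = -153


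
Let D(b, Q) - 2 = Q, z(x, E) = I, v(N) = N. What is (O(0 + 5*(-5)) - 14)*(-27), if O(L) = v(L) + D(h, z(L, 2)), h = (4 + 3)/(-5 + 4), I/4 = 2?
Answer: 783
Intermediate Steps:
I = 8 (I = 4*2 = 8)
z(x, E) = 8
h = -7 (h = 7/(-1) = 7*(-1) = -7)
D(b, Q) = 2 + Q
O(L) = 10 + L (O(L) = L + (2 + 8) = L + 10 = 10 + L)
(O(0 + 5*(-5)) - 14)*(-27) = ((10 + (0 + 5*(-5))) - 14)*(-27) = ((10 + (0 - 25)) - 14)*(-27) = ((10 - 25) - 14)*(-27) = (-15 - 14)*(-27) = -29*(-27) = 783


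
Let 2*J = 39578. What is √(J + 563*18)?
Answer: √29923 ≈ 172.98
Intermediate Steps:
J = 19789 (J = (½)*39578 = 19789)
√(J + 563*18) = √(19789 + 563*18) = √(19789 + 10134) = √29923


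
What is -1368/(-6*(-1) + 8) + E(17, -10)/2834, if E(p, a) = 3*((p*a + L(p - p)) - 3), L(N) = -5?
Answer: -971097/9919 ≈ -97.903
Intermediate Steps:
E(p, a) = -24 + 3*a*p (E(p, a) = 3*((p*a - 5) - 3) = 3*((a*p - 5) - 3) = 3*((-5 + a*p) - 3) = 3*(-8 + a*p) = -24 + 3*a*p)
-1368/(-6*(-1) + 8) + E(17, -10)/2834 = -1368/(-6*(-1) + 8) + (-24 + 3*(-10)*17)/2834 = -1368/(6 + 8) + (-24 - 510)*(1/2834) = -1368/14 - 534*1/2834 = -1368*1/14 - 267/1417 = -684/7 - 267/1417 = -971097/9919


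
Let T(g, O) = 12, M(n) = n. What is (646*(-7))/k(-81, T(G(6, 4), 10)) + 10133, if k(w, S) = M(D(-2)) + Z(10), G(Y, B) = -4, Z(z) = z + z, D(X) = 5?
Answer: 248803/25 ≈ 9952.1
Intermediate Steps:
Z(z) = 2*z
k(w, S) = 25 (k(w, S) = 5 + 2*10 = 5 + 20 = 25)
(646*(-7))/k(-81, T(G(6, 4), 10)) + 10133 = (646*(-7))/25 + 10133 = -4522*1/25 + 10133 = -4522/25 + 10133 = 248803/25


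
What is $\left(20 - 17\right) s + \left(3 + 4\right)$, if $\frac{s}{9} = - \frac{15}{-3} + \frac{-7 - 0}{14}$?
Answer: $\frac{257}{2} \approx 128.5$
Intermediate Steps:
$s = \frac{81}{2}$ ($s = 9 \left(- \frac{15}{-3} + \frac{-7 - 0}{14}\right) = 9 \left(\left(-15\right) \left(- \frac{1}{3}\right) + \left(-7 + 0\right) \frac{1}{14}\right) = 9 \left(5 - \frac{1}{2}\right) = 9 \cdot \frac{9}{2} = \frac{81}{2} \approx 40.5$)
$\left(20 - 17\right) s + \left(3 + 4\right) = \left(20 - 17\right) \frac{81}{2} + \left(3 + 4\right) = 3 \cdot \frac{81}{2} + 7 = \frac{243}{2} + 7 = \frac{257}{2}$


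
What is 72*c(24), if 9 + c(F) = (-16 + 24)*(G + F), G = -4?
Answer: 10872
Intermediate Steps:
c(F) = -41 + 8*F (c(F) = -9 + (-16 + 24)*(-4 + F) = -9 + 8*(-4 + F) = -9 + (-32 + 8*F) = -41 + 8*F)
72*c(24) = 72*(-41 + 8*24) = 72*(-41 + 192) = 72*151 = 10872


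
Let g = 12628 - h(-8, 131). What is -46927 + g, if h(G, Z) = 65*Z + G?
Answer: -42806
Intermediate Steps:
h(G, Z) = G + 65*Z
g = 4121 (g = 12628 - (-8 + 65*131) = 12628 - (-8 + 8515) = 12628 - 1*8507 = 12628 - 8507 = 4121)
-46927 + g = -46927 + 4121 = -42806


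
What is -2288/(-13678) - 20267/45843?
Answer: -12308803/44788611 ≈ -0.27482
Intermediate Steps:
-2288/(-13678) - 20267/45843 = -2288*(-1/13678) - 20267*1/45843 = 1144/6839 - 20267/45843 = -12308803/44788611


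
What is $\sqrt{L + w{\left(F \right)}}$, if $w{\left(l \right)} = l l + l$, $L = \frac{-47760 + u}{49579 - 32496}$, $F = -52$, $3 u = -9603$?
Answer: $\frac{19 \sqrt{2141439465}}{17083} \approx 51.469$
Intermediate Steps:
$u = -3201$ ($u = \frac{1}{3} \left(-9603\right) = -3201$)
$L = - \frac{50961}{17083}$ ($L = \frac{-47760 - 3201}{49579 - 32496} = - \frac{50961}{17083} \approx -2.9831$)
$w{\left(l \right)} = l + l^{2}$ ($w{\left(l \right)} = l^{2} + l = l + l^{2}$)
$\sqrt{L + w{\left(F \right)}} = \sqrt{- \frac{50961}{17083} - 52 \left(1 - 52\right)} = \sqrt{- \frac{50961}{17083} - -2652} = \sqrt{- \frac{50961}{17083} + 2652} = \sqrt{\frac{45253155}{17083}} = \frac{19 \sqrt{2141439465}}{17083}$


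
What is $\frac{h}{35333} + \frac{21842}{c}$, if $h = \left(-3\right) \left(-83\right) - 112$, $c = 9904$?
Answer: $\frac{386550117}{174969016} \approx 2.2092$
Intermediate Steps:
$h = 137$ ($h = 249 - 112 = 137$)
$\frac{h}{35333} + \frac{21842}{c} = \frac{137}{35333} + \frac{21842}{9904} = 137 \cdot \frac{1}{35333} + 21842 \cdot \frac{1}{9904} = \frac{137}{35333} + \frac{10921}{4952} = \frac{386550117}{174969016}$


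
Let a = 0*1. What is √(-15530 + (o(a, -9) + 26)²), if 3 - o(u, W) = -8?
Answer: 119*I ≈ 119.0*I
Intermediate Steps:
a = 0
o(u, W) = 11 (o(u, W) = 3 - 1*(-8) = 3 + 8 = 11)
√(-15530 + (o(a, -9) + 26)²) = √(-15530 + (11 + 26)²) = √(-15530 + 37²) = √(-15530 + 1369) = √(-14161) = 119*I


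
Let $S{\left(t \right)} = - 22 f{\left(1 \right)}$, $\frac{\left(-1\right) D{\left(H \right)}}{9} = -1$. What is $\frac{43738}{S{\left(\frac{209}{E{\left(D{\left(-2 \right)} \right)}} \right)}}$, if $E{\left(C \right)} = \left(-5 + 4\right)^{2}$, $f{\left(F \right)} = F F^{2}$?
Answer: $- \frac{21869}{11} \approx -1988.1$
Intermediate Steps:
$D{\left(H \right)} = 9$ ($D{\left(H \right)} = \left(-9\right) \left(-1\right) = 9$)
$f{\left(F \right)} = F^{3}$
$E{\left(C \right)} = 1$ ($E{\left(C \right)} = \left(-1\right)^{2} = 1$)
$S{\left(t \right)} = -22$ ($S{\left(t \right)} = - 22 \cdot 1^{3} = \left(-22\right) 1 = -22$)
$\frac{43738}{S{\left(\frac{209}{E{\left(D{\left(-2 \right)} \right)}} \right)}} = \frac{43738}{-22} = 43738 \left(- \frac{1}{22}\right) = - \frac{21869}{11}$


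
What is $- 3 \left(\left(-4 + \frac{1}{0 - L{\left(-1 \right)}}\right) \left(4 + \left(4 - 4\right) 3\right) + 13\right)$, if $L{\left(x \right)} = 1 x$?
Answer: $-3$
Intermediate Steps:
$L{\left(x \right)} = x$
$- 3 \left(\left(-4 + \frac{1}{0 - L{\left(-1 \right)}}\right) \left(4 + \left(4 - 4\right) 3\right) + 13\right) = - 3 \left(\left(-4 + \frac{1}{0 - -1}\right) \left(4 + \left(4 - 4\right) 3\right) + 13\right) = - 3 \left(\left(-4 + \frac{1}{0 + 1}\right) \left(4 + 0 \cdot 3\right) + 13\right) = - 3 \left(\left(-4 + 1^{-1}\right) \left(4 + 0\right) + 13\right) = - 3 \left(\left(-4 + 1\right) 4 + 13\right) = - 3 \left(\left(-3\right) 4 + 13\right) = - 3 \left(-12 + 13\right) = \left(-3\right) 1 = -3$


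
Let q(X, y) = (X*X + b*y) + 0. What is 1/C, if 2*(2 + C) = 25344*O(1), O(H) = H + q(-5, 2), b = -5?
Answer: 1/202750 ≈ 4.9322e-6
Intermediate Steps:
q(X, y) = X**2 - 5*y (q(X, y) = (X*X - 5*y) + 0 = (X**2 - 5*y) + 0 = X**2 - 5*y)
O(H) = 15 + H (O(H) = H + ((-5)**2 - 5*2) = H + (25 - 10) = H + 15 = 15 + H)
C = 202750 (C = -2 + (25344*(15 + 1))/2 = -2 + (25344*16)/2 = -2 + (1/2)*405504 = -2 + 202752 = 202750)
1/C = 1/202750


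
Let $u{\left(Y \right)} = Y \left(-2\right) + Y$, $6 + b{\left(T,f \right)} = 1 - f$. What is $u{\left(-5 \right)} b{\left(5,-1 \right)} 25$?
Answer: $-500$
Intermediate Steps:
$b{\left(T,f \right)} = -5 - f$ ($b{\left(T,f \right)} = -6 - \left(-1 + f\right) = -5 - f$)
$u{\left(Y \right)} = - Y$ ($u{\left(Y \right)} = - 2 Y + Y = - Y$)
$u{\left(-5 \right)} b{\left(5,-1 \right)} 25 = \left(-1\right) \left(-5\right) \left(-5 - -1\right) 25 = 5 \left(-5 + 1\right) 25 = 5 \left(-4\right) 25 = \left(-20\right) 25 = -500$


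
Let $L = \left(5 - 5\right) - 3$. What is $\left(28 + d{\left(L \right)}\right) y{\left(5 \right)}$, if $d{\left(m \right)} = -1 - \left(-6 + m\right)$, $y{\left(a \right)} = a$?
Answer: $180$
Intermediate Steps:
$L = -3$ ($L = 0 - 3 = -3$)
$d{\left(m \right)} = 5 - m$
$\left(28 + d{\left(L \right)}\right) y{\left(5 \right)} = \left(28 + \left(5 - -3\right)\right) 5 = \left(28 + \left(5 + 3\right)\right) 5 = \left(28 + 8\right) 5 = 36 \cdot 5 = 180$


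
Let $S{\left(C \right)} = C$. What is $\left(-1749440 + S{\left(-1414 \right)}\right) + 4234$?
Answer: $-1746620$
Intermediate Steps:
$\left(-1749440 + S{\left(-1414 \right)}\right) + 4234 = \left(-1749440 - 1414\right) + 4234 = -1750854 + 4234 = -1746620$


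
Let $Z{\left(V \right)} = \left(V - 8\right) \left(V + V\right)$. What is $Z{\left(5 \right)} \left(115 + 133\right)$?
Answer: $-7440$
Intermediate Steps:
$Z{\left(V \right)} = 2 V \left(-8 + V\right)$ ($Z{\left(V \right)} = \left(-8 + V\right) 2 V = 2 V \left(-8 + V\right)$)
$Z{\left(5 \right)} \left(115 + 133\right) = 2 \cdot 5 \left(-8 + 5\right) \left(115 + 133\right) = 2 \cdot 5 \left(-3\right) 248 = \left(-30\right) 248 = -7440$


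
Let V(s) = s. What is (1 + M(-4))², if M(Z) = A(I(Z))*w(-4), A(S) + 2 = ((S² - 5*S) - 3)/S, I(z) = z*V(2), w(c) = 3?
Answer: 117649/64 ≈ 1838.3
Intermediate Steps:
I(z) = 2*z (I(z) = z*2 = 2*z)
A(S) = -2 + (-3 + S² - 5*S)/S (A(S) = -2 + ((S² - 5*S) - 3)/S = -2 + (-3 + S² - 5*S)/S)
M(Z) = -21 + 6*Z - 9/(2*Z) (M(Z) = (-7 + 2*Z - 3*1/(2*Z))*3 = (-7 + 2*Z - 3/(2*Z))*3 = -21 + 6*Z - 9/(2*Z))
(1 + M(-4))² = (1 + (-21 + 6*(-4) - 9/2/(-4)))² = (1 + (-21 - 24 - 9/2*(-¼)))² = (1 + (-21 - 24 + 9/8))² = (1 - 351/8)² = (-343/8)² = 117649/64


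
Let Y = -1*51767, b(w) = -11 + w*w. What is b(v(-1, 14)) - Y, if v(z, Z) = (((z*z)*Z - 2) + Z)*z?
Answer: 52432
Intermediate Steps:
v(z, Z) = z*(-2 + Z + Z*z²) (v(z, Z) = ((z²*Z - 2) + Z)*z = ((Z*z² - 2) + Z)*z = ((-2 + Z*z²) + Z)*z = (-2 + Z + Z*z²)*z = z*(-2 + Z + Z*z²))
b(w) = -11 + w²
Y = -51767
b(v(-1, 14)) - Y = (-11 + (-(-2 + 14 + 14*(-1)²))²) - 1*(-51767) = (-11 + (-(-2 + 14 + 14*1))²) + 51767 = (-11 + (-(-2 + 14 + 14))²) + 51767 = (-11 + (-1*26)²) + 51767 = (-11 + (-26)²) + 51767 = (-11 + 676) + 51767 = 665 + 51767 = 52432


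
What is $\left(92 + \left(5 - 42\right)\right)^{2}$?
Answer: $3025$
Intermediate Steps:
$\left(92 + \left(5 - 42\right)\right)^{2} = \left(92 - 37\right)^{2} = 55^{2} = 3025$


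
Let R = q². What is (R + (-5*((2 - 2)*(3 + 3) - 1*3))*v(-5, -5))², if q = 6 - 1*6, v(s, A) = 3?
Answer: 2025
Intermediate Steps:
q = 0 (q = 6 - 6 = 0)
R = 0 (R = 0² = 0)
(R + (-5*((2 - 2)*(3 + 3) - 1*3))*v(-5, -5))² = (0 - 5*((2 - 2)*(3 + 3) - 1*3)*3)² = (0 - 5*(0*6 - 3)*3)² = (0 - 5*(0 - 3)*3)² = (0 - 5*(-3)*3)² = (0 + 15*3)² = (0 + 45)² = 45² = 2025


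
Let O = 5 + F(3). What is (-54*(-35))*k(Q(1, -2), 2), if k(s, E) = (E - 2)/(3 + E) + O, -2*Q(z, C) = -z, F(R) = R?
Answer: 15120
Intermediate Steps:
Q(z, C) = z/2 (Q(z, C) = -(-1)*z/2 = z/2)
O = 8 (O = 5 + 3 = 8)
k(s, E) = 8 + (-2 + E)/(3 + E) (k(s, E) = (E - 2)/(3 + E) + 8 = (-2 + E)/(3 + E) + 8 = 8 + (-2 + E)/(3 + E))
(-54*(-35))*k(Q(1, -2), 2) = (-54*(-35))*((22 + 9*2)/(3 + 2)) = 1890*((22 + 18)/5) = 1890*((⅕)*40) = 1890*8 = 15120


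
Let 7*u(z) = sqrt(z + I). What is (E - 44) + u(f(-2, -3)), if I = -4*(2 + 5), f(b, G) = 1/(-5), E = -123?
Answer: -167 + I*sqrt(705)/35 ≈ -167.0 + 0.75862*I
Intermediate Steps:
f(b, G) = -1/5
I = -28 (I = -4*7 = -28)
u(z) = sqrt(-28 + z)/7 (u(z) = sqrt(z - 28)/7 = sqrt(-28 + z)/7)
(E - 44) + u(f(-2, -3)) = (-123 - 44) + sqrt(-28 - 1/5)/7 = -167 + sqrt(-141/5)/7 = -167 + (I*sqrt(705)/5)/7 = -167 + I*sqrt(705)/35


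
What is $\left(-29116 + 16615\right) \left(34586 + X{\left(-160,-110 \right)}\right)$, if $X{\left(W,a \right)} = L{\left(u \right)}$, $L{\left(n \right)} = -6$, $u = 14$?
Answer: $-432284580$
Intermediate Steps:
$X{\left(W,a \right)} = -6$
$\left(-29116 + 16615\right) \left(34586 + X{\left(-160,-110 \right)}\right) = \left(-29116 + 16615\right) \left(34586 - 6\right) = \left(-12501\right) 34580 = -432284580$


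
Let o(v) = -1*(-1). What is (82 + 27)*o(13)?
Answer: 109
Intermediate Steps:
o(v) = 1
(82 + 27)*o(13) = (82 + 27)*1 = 109*1 = 109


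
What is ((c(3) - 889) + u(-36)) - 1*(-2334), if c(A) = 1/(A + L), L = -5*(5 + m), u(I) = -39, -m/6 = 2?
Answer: 53429/38 ≈ 1406.0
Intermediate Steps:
m = -12 (m = -6*2 = -12)
L = 35 (L = -5*(5 - 12) = -5*(-7) = 35)
c(A) = 1/(35 + A) (c(A) = 1/(A + 35) = 1/(35 + A))
((c(3) - 889) + u(-36)) - 1*(-2334) = ((1/(35 + 3) - 889) - 39) - 1*(-2334) = ((1/38 - 889) - 39) + 2334 = (-33781/38 - 39) + 2334 = -35263/38 + 2334 = 53429/38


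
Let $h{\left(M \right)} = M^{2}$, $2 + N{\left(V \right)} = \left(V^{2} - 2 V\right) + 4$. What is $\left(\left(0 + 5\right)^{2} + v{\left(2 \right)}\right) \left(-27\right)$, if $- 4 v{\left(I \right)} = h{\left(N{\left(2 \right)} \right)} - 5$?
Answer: $- \frac{2727}{4} \approx -681.75$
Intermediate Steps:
$N{\left(V \right)} = 2 + V^{2} - 2 V$ ($N{\left(V \right)} = -2 + \left(\left(V^{2} - 2 V\right) + 4\right) = -2 + \left(4 + V^{2} - 2 V\right) = 2 + V^{2} - 2 V$)
$v{\left(I \right)} = \frac{1}{4}$ ($v{\left(I \right)} = - \frac{\left(2 + 2^{2} - 4\right)^{2} - 5}{4} = - \frac{\left(2 + 4 - 4\right)^{2} - 5}{4} = - \frac{2^{2} - 5}{4} = - \frac{4 - 5}{4} = \left(- \frac{1}{4}\right) \left(-1\right) = \frac{1}{4}$)
$\left(\left(0 + 5\right)^{2} + v{\left(2 \right)}\right) \left(-27\right) = \left(\left(0 + 5\right)^{2} + \frac{1}{4}\right) \left(-27\right) = \left(5^{2} + \frac{1}{4}\right) \left(-27\right) = \left(25 + \frac{1}{4}\right) \left(-27\right) = \frac{101}{4} \left(-27\right) = - \frac{2727}{4}$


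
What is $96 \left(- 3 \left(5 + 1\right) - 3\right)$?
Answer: $-2016$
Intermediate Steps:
$96 \left(- 3 \left(5 + 1\right) - 3\right) = 96 \left(\left(-3\right) 6 - 3\right) = 96 \left(-18 - 3\right) = 96 \left(-21\right) = -2016$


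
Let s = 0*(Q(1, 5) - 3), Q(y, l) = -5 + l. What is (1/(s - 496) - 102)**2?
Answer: 2559651649/246016 ≈ 10404.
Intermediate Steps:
s = 0 (s = 0*((-5 + 5) - 3) = 0*(0 - 3) = 0*(-3) = 0)
(1/(s - 496) - 102)**2 = (1/(0 - 496) - 102)**2 = (1/(-496) - 102)**2 = (-1/496 - 102)**2 = (-50593/496)**2 = 2559651649/246016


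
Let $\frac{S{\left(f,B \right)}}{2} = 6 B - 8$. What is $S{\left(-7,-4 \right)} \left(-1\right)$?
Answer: $64$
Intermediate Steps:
$S{\left(f,B \right)} = -16 + 12 B$ ($S{\left(f,B \right)} = 2 \left(6 B - 8\right) = 2 \left(-8 + 6 B\right) = -16 + 12 B$)
$S{\left(-7,-4 \right)} \left(-1\right) = \left(-16 + 12 \left(-4\right)\right) \left(-1\right) = \left(-16 - 48\right) \left(-1\right) = \left(-64\right) \left(-1\right) = 64$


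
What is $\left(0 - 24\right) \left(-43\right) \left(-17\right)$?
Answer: $-17544$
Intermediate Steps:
$\left(0 - 24\right) \left(-43\right) \left(-17\right) = \left(-24\right) \left(-43\right) \left(-17\right) = 1032 \left(-17\right) = -17544$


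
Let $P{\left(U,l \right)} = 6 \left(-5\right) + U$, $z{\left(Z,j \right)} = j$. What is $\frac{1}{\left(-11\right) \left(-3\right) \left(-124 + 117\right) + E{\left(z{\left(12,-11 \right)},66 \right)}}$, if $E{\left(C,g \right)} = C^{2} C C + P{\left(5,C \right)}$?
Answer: $\frac{1}{14385} \approx 6.9517 \cdot 10^{-5}$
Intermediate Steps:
$P{\left(U,l \right)} = -30 + U$
$E{\left(C,g \right)} = -25 + C^{4}$ ($E{\left(C,g \right)} = C^{2} C C + \left(-30 + 5\right) = C^{3} C - 25 = C^{4} - 25 = -25 + C^{4}$)
$\frac{1}{\left(-11\right) \left(-3\right) \left(-124 + 117\right) + E{\left(z{\left(12,-11 \right)},66 \right)}} = \frac{1}{\left(-11\right) \left(-3\right) \left(-124 + 117\right) - \left(25 - \left(-11\right)^{4}\right)} = \frac{1}{33 \left(-7\right) + \left(-25 + 14641\right)} = \frac{1}{-231 + 14616} = \frac{1}{14385}$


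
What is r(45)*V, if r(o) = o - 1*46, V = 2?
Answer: -2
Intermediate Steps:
r(o) = -46 + o (r(o) = o - 46 = -46 + o)
r(45)*V = (-46 + 45)*2 = -1*2 = -2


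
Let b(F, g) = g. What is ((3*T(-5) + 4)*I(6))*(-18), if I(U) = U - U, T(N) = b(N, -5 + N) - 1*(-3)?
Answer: 0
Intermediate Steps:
T(N) = -2 + N (T(N) = (-5 + N) - 1*(-3) = (-5 + N) + 3 = -2 + N)
I(U) = 0
((3*T(-5) + 4)*I(6))*(-18) = ((3*(-2 - 5) + 4)*0)*(-18) = ((3*(-7) + 4)*0)*(-18) = ((-21 + 4)*0)*(-18) = -17*0*(-18) = 0*(-18) = 0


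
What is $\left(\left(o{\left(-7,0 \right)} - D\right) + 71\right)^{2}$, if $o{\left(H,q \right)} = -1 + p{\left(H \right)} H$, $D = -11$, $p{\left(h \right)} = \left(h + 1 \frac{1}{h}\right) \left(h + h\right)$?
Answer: $383161$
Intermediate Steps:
$p{\left(h \right)} = 2 h \left(h + \frac{1}{h}\right)$ ($p{\left(h \right)} = \left(h + \frac{1}{h}\right) 2 h = 2 h \left(h + \frac{1}{h}\right)$)
$o{\left(H,q \right)} = -1 + H \left(2 + 2 H^{2}\right)$ ($o{\left(H,q \right)} = -1 + \left(2 + 2 H^{2}\right) H = -1 + H \left(2 + 2 H^{2}\right)$)
$\left(\left(o{\left(-7,0 \right)} - D\right) + 71\right)^{2} = \left(\left(\left(-1 + 2 \left(-7\right) \left(1 + \left(-7\right)^{2}\right)\right) - -11\right) + 71\right)^{2} = \left(\left(\left(-1 + 2 \left(-7\right) \left(1 + 49\right)\right) + 11\right) + 71\right)^{2} = \left(\left(\left(-1 + 2 \left(-7\right) 50\right) + 11\right) + 71\right)^{2} = \left(\left(\left(-1 - 700\right) + 11\right) + 71\right)^{2} = \left(\left(-701 + 11\right) + 71\right)^{2} = \left(-690 + 71\right)^{2} = \left(-619\right)^{2} = 383161$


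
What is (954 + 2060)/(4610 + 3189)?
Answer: 274/709 ≈ 0.38646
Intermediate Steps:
(954 + 2060)/(4610 + 3189) = 3014/7799 = 3014*(1/7799) = 274/709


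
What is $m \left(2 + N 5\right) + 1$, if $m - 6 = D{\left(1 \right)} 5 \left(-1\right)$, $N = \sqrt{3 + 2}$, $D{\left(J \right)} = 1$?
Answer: $3 + 5 \sqrt{5} \approx 14.18$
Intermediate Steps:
$N = \sqrt{5} \approx 2.2361$
$m = 1$ ($m = 6 + 1 \cdot 5 \left(-1\right) = 6 + 5 \left(-1\right) = 6 - 5 = 1$)
$m \left(2 + N 5\right) + 1 = 1 \left(2 + \sqrt{5} \cdot 5\right) + 1 = 1 \left(2 + 5 \sqrt{5}\right) + 1 = \left(2 + 5 \sqrt{5}\right) + 1 = 3 + 5 \sqrt{5}$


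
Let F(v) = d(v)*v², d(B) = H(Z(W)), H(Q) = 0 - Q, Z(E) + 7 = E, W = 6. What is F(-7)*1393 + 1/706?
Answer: 48189443/706 ≈ 68257.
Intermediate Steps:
Z(E) = -7 + E
H(Q) = -Q
d(B) = 1 (d(B) = -(-7 + 6) = -1*(-1) = 1)
F(v) = v² (F(v) = 1*v² = v²)
F(-7)*1393 + 1/706 = (-7)²*1393 + 1/706 = 49*1393 + 1/706 = 68257 + 1/706 = 48189443/706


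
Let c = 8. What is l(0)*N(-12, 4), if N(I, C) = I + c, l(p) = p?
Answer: 0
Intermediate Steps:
N(I, C) = 8 + I (N(I, C) = I + 8 = 8 + I)
l(0)*N(-12, 4) = 0*(8 - 12) = 0*(-4) = 0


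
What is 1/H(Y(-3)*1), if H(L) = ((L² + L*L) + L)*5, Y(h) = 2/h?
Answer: 9/10 ≈ 0.90000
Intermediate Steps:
H(L) = 5*L + 10*L² (H(L) = ((L² + L²) + L)*5 = (2*L² + L)*5 = (L + 2*L²)*5 = 5*L + 10*L²)
1/H(Y(-3)*1) = 1/(5*((2/(-3))*1)*(1 + 2*((2/(-3))*1))) = 1/(5*((2*(-⅓))*1)*(1 + 2*((2*(-⅓))*1))) = 1/(5*(-⅔*1)*(1 + 2*(-⅔*1))) = 1/(5*(-⅔)*(1 + 2*(-⅔))) = 1/(5*(-⅔)*(1 - 4/3)) = 1/(5*(-⅔)*(-⅓)) = 1/(10/9) = 9/10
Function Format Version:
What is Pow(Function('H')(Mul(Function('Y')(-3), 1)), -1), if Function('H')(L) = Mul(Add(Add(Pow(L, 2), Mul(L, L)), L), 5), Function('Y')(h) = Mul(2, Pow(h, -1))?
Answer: Rational(9, 10) ≈ 0.90000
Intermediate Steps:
Function('H')(L) = Add(Mul(5, L), Mul(10, Pow(L, 2))) (Function('H')(L) = Mul(Add(Add(Pow(L, 2), Pow(L, 2)), L), 5) = Mul(Add(Mul(2, Pow(L, 2)), L), 5) = Mul(Add(L, Mul(2, Pow(L, 2))), 5) = Add(Mul(5, L), Mul(10, Pow(L, 2))))
Pow(Function('H')(Mul(Function('Y')(-3), 1)), -1) = Pow(Mul(5, Mul(Mul(2, Pow(-3, -1)), 1), Add(1, Mul(2, Mul(Mul(2, Pow(-3, -1)), 1)))), -1) = Pow(Mul(5, Mul(Mul(2, Rational(-1, 3)), 1), Add(1, Mul(2, Mul(Mul(2, Rational(-1, 3)), 1)))), -1) = Pow(Mul(5, Mul(Rational(-2, 3), 1), Add(1, Mul(2, Mul(Rational(-2, 3), 1)))), -1) = Pow(Mul(5, Rational(-2, 3), Add(1, Mul(2, Rational(-2, 3)))), -1) = Pow(Mul(5, Rational(-2, 3), Add(1, Rational(-4, 3))), -1) = Pow(Mul(5, Rational(-2, 3), Rational(-1, 3)), -1) = Pow(Rational(10, 9), -1) = Rational(9, 10)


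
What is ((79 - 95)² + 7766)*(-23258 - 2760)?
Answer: -208716396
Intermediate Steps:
((79 - 95)² + 7766)*(-23258 - 2760) = ((-16)² + 7766)*(-26018) = (256 + 7766)*(-26018) = 8022*(-26018) = -208716396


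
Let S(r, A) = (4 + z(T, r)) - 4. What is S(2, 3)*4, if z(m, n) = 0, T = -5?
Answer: 0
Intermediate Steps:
S(r, A) = 0 (S(r, A) = (4 + 0) - 4 = 4 - 4 = 0)
S(2, 3)*4 = 0*4 = 0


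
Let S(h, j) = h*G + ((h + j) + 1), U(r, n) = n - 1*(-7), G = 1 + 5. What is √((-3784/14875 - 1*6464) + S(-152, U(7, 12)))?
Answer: 6*I*√1845909555/2975 ≈ 86.65*I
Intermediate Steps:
G = 6
U(r, n) = 7 + n (U(r, n) = n + 7 = 7 + n)
S(h, j) = 1 + j + 7*h (S(h, j) = h*6 + ((h + j) + 1) = 6*h + (1 + h + j) = 1 + j + 7*h)
√((-3784/14875 - 1*6464) + S(-152, U(7, 12))) = √((-3784/14875 - 1*6464) + (1 + (7 + 12) + 7*(-152))) = √((-3784*1/14875 - 6464) + (1 + 19 - 1064)) = √((-3784/14875 - 6464) - 1044) = √(-96155784/14875 - 1044) = √(-111685284/14875) = 6*I*√1845909555/2975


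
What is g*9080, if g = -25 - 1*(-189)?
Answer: 1489120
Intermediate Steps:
g = 164 (g = -25 + 189 = 164)
g*9080 = 164*9080 = 1489120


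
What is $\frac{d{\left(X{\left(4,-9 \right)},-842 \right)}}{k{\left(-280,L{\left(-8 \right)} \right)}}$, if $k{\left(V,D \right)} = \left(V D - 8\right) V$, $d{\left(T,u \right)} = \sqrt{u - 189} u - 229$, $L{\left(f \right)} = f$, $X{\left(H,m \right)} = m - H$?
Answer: $\frac{229}{624960} + \frac{421 i \sqrt{1031}}{312480} \approx 0.00036642 + 0.04326 i$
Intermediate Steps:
$d{\left(T,u \right)} = -229 + u \sqrt{-189 + u}$ ($d{\left(T,u \right)} = \sqrt{-189 + u} u - 229 = u \sqrt{-189 + u} - 229 = -229 + u \sqrt{-189 + u}$)
$k{\left(V,D \right)} = V \left(-8 + D V\right)$ ($k{\left(V,D \right)} = \left(D V - 8\right) V = \left(-8 + D V\right) V = V \left(-8 + D V\right)$)
$\frac{d{\left(X{\left(4,-9 \right)},-842 \right)}}{k{\left(-280,L{\left(-8 \right)} \right)}} = \frac{-229 - 842 \sqrt{-189 - 842}}{\left(-280\right) \left(-8 - -2240\right)} = \frac{-229 - 842 \sqrt{-1031}}{\left(-280\right) \left(-8 + 2240\right)} = \frac{-229 - 842 i \sqrt{1031}}{\left(-280\right) 2232} = \frac{-229 - 842 i \sqrt{1031}}{-624960} = \left(-229 - 842 i \sqrt{1031}\right) \left(- \frac{1}{624960}\right) = \frac{229}{624960} + \frac{421 i \sqrt{1031}}{312480}$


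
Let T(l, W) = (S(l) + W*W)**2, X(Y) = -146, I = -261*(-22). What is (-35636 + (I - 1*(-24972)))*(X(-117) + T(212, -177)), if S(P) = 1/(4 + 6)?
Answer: -241550191995341/50 ≈ -4.8310e+12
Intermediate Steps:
I = 5742
S(P) = 1/10
T(l, W) = (1/10 + W**2)**2 (T(l, W) = (1/10 + W*W)**2 = (1/10 + W**2)**2)
(-35636 + (I - 1*(-24972)))*(X(-117) + T(212, -177)) = (-35636 + (5742 - 1*(-24972)))*(-146 + (1 + 10*(-177)**2)**2/100) = (-35636 + (5742 + 24972))*(-146 + (1 + 10*31329)**2/100) = (-35636 + 30714)*(-146 + (1 + 313290)**2/100) = -4922*(-146 + (1/100)*313291**2) = -4922*(-146 + (1/100)*98151250681) = -4922*(-146 + 98151250681/100) = -4922*98151236081/100 = -241550191995341/50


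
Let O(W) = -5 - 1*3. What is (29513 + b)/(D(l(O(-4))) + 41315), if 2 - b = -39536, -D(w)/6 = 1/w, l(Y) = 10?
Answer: 345255/206572 ≈ 1.6714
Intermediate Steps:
O(W) = -8 (O(W) = -5 - 3 = -8)
D(w) = -6/w
b = 39538 (b = 2 - 1*(-39536) = 2 + 39536 = 39538)
(29513 + b)/(D(l(O(-4))) + 41315) = (29513 + 39538)/(-6/10 + 41315) = 69051/(-6*1/10 + 41315) = 69051/(-3/5 + 41315) = 69051/(206572/5) = 69051*(5/206572) = 345255/206572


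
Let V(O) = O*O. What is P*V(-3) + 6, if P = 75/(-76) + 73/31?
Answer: 43143/2356 ≈ 18.312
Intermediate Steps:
P = 3223/2356 (P = 75*(-1/76) + 73*(1/31) = -75/76 + 73/31 = 3223/2356 ≈ 1.3680)
V(O) = O**2
P*V(-3) + 6 = (3223/2356)*(-3)**2 + 6 = (3223/2356)*9 + 6 = 29007/2356 + 6 = 43143/2356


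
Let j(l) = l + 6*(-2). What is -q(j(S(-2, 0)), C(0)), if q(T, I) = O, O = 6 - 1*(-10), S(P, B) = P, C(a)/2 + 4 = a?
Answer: -16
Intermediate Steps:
C(a) = -8 + 2*a
j(l) = -12 + l (j(l) = l - 12 = -12 + l)
O = 16 (O = 6 + 10 = 16)
q(T, I) = 16
-q(j(S(-2, 0)), C(0)) = -1*16 = -16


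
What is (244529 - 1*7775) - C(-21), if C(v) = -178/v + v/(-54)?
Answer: 29829887/126 ≈ 2.3675e+5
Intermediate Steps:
C(v) = -178/v - v/54 (C(v) = -178/v + v*(-1/54) = -178/v - v/54)
(244529 - 1*7775) - C(-21) = (244529 - 1*7775) - (-178/(-21) - 1/54*(-21)) = (244529 - 7775) - (-178*(-1/21) + 7/18) = 236754 - (178/21 + 7/18) = 236754 - 1*1117/126 = 236754 - 1117/126 = 29829887/126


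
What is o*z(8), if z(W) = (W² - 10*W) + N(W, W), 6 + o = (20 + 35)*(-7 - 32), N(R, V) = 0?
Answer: 34416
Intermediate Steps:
o = -2151 (o = -6 + (20 + 35)*(-7 - 32) = -6 + 55*(-39) = -6 - 2145 = -2151)
z(W) = W² - 10*W (z(W) = (W² - 10*W) + 0 = W² - 10*W)
o*z(8) = -17208*(-10 + 8) = -17208*(-2) = -2151*(-16) = 34416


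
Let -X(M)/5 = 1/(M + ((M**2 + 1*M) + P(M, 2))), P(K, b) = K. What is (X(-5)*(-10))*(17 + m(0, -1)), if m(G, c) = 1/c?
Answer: 80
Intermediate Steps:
X(M) = -5/(M**2 + 3*M) (X(M) = -5/(M + ((M**2 + 1*M) + M)) = -5/(M + ((M**2 + M) + M)) = -5/(M + ((M + M**2) + M)) = -5/(M + (M**2 + 2*M)) = -5/(M**2 + 3*M))
(X(-5)*(-10))*(17 + m(0, -1)) = (-5/(-5*(3 - 5))*(-10))*(17 + 1/(-1)) = (-5*(-1/5)/(-2)*(-10))*(17 - 1) = (-5*(-1/5)*(-1/2)*(-10))*16 = -1/2*(-10)*16 = 5*16 = 80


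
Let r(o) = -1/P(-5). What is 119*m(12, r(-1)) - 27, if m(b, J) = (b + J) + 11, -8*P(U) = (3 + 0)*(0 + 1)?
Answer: 9082/3 ≈ 3027.3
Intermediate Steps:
P(U) = -3/8 (P(U) = -(3 + 0)*(0 + 1)/8 = -3/8)
r(o) = 8/3 (r(o) = -1/(-3/8) = -1*(-8/3) = 8/3)
m(b, J) = 11 + J + b (m(b, J) = (J + b) + 11 = 11 + J + b)
119*m(12, r(-1)) - 27 = 119*(11 + 8/3 + 12) - 27 = 119*(77/3) - 27 = 9163/3 - 27 = 9082/3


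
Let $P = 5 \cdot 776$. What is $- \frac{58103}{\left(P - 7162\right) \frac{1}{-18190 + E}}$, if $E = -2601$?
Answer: $- \frac{1208019473}{3282} \approx -3.6807 \cdot 10^{5}$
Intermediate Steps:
$P = 3880$
$- \frac{58103}{\left(P - 7162\right) \frac{1}{-18190 + E}} = - \frac{58103}{\left(3880 - 7162\right) \frac{1}{-18190 - 2601}} = - \frac{58103}{\left(3880 + \left(-23493 + 16331\right)\right) \frac{1}{-20791}} = - \frac{58103}{\left(3880 - 7162\right) \left(- \frac{1}{20791}\right)} = - \frac{58103}{\left(-3282\right) \left(- \frac{1}{20791}\right)} = - \frac{58103}{\frac{3282}{20791}} = \left(-58103\right) \frac{20791}{3282} = - \frac{1208019473}{3282}$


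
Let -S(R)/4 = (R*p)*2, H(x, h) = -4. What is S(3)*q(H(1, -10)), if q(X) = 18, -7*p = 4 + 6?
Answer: 4320/7 ≈ 617.14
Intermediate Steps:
p = -10/7 (p = -(4 + 6)/7 = -⅐*10 = -10/7 ≈ -1.4286)
S(R) = 80*R/7 (S(R) = -4*R*(-10/7)*2 = -4*(-10*R/7)*2 = -(-80)*R/7 = 80*R/7)
S(3)*q(H(1, -10)) = ((80/7)*3)*18 = (240/7)*18 = 4320/7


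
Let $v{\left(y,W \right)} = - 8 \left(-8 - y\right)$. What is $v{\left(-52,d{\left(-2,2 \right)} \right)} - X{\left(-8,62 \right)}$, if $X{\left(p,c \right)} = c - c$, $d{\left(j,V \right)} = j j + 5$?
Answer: $-352$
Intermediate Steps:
$d{\left(j,V \right)} = 5 + j^{2}$ ($d{\left(j,V \right)} = j^{2} + 5 = 5 + j^{2}$)
$X{\left(p,c \right)} = 0$
$v{\left(y,W \right)} = 64 + 8 y$
$v{\left(-52,d{\left(-2,2 \right)} \right)} - X{\left(-8,62 \right)} = \left(64 + 8 \left(-52\right)\right) - 0 = \left(64 - 416\right) + 0 = -352 + 0 = -352$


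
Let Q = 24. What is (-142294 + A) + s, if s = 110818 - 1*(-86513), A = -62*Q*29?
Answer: 11885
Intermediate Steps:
A = -43152 (A = -62*24*29 = -1488*29 = -43152)
s = 197331 (s = 110818 + 86513 = 197331)
(-142294 + A) + s = (-142294 - 43152) + 197331 = -185446 + 197331 = 11885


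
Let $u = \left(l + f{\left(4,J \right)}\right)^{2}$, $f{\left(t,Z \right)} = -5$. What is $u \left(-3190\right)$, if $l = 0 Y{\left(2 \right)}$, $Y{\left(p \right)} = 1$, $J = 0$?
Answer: $-79750$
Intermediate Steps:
$l = 0$ ($l = 0 \cdot 1 = 0$)
$u = 25$ ($u = \left(0 - 5\right)^{2} = \left(-5\right)^{2} = 25$)
$u \left(-3190\right) = 25 \left(-3190\right) = -79750$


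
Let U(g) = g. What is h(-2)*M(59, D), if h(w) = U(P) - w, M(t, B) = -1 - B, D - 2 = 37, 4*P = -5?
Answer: -30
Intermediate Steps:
P = -5/4 (P = (¼)*(-5) = -5/4 ≈ -1.2500)
D = 39 (D = 2 + 37 = 39)
h(w) = -5/4 - w
h(-2)*M(59, D) = (-5/4 - 1*(-2))*(-1 - 1*39) = (-5/4 + 2)*(-1 - 39) = (¾)*(-40) = -30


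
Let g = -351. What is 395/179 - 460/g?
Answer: 220985/62829 ≈ 3.5172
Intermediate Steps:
395/179 - 460/g = 395/179 - 460/(-351) = 395*(1/179) - 460*(-1/351) = 395/179 + 460/351 = 220985/62829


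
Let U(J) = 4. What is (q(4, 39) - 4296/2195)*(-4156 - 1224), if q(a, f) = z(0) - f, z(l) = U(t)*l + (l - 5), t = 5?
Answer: 108542576/439 ≈ 2.4725e+5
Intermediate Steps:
z(l) = -5 + 5*l (z(l) = 4*l + (l - 5) = 4*l + (-5 + l) = -5 + 5*l)
q(a, f) = -5 - f (q(a, f) = (-5 + 5*0) - f = (-5 + 0) - f = -5 - f)
(q(4, 39) - 4296/2195)*(-4156 - 1224) = ((-5 - 1*39) - 4296/2195)*(-4156 - 1224) = ((-5 - 39) - 4296*1/2195)*(-5380) = (-44 - 4296/2195)*(-5380) = -100876/2195*(-5380) = 108542576/439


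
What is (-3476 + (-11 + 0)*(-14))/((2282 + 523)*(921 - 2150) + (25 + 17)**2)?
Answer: 3322/3445581 ≈ 0.00096413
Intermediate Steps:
(-3476 + (-11 + 0)*(-14))/((2282 + 523)*(921 - 2150) + (25 + 17)**2) = (-3476 - 11*(-14))/(2805*(-1229) + 42**2) = (-3476 + 154)/(-3447345 + 1764) = -3322/(-3445581) = -3322*(-1/3445581) = 3322/3445581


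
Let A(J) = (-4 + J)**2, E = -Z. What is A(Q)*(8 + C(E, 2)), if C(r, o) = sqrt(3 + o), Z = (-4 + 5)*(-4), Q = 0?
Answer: 128 + 16*sqrt(5) ≈ 163.78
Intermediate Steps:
Z = -4 (Z = 1*(-4) = -4)
E = 4 (E = -1*(-4) = 4)
A(Q)*(8 + C(E, 2)) = (-4 + 0)**2*(8 + sqrt(3 + 2)) = (-4)**2*(8 + sqrt(5)) = 16*(8 + sqrt(5)) = 128 + 16*sqrt(5)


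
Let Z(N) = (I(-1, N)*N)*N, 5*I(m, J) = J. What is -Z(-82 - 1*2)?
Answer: 592704/5 ≈ 1.1854e+5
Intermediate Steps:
I(m, J) = J/5
Z(N) = N³/5 (Z(N) = ((N/5)*N)*N = (N²/5)*N = N³/5)
-Z(-82 - 1*2) = -(-82 - 1*2)³/5 = -(-82 - 2)³/5 = -(-84)³/5 = -(-592704)/5 = -1*(-592704/5) = 592704/5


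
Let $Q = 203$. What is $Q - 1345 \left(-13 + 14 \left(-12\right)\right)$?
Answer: $243648$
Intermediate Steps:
$Q - 1345 \left(-13 + 14 \left(-12\right)\right) = 203 - 1345 \left(-13 + 14 \left(-12\right)\right) = 203 - 1345 \left(-13 - 168\right) = 203 - -243445 = 203 + 243445 = 243648$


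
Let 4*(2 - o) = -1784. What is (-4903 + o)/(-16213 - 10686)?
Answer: 4455/26899 ≈ 0.16562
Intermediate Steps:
o = 448 (o = 2 - ¼*(-1784) = 2 + 446 = 448)
(-4903 + o)/(-16213 - 10686) = (-4903 + 448)/(-16213 - 10686) = -4455/(-26899) = -4455*(-1/26899) = 4455/26899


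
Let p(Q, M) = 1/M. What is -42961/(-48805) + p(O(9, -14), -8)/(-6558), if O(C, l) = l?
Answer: 2253954709/2560505520 ≈ 0.88028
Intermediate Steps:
-42961/(-48805) + p(O(9, -14), -8)/(-6558) = -42961/(-48805) + 1/(-8*(-6558)) = -42961*(-1/48805) - ⅛*(-1/6558) = 42961/48805 + 1/52464 = 2253954709/2560505520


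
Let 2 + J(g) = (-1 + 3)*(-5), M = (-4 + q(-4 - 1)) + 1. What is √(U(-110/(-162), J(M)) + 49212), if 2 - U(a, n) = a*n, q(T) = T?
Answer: √3986994/9 ≈ 221.86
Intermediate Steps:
M = -8 (M = (-4 + (-4 - 1)) + 1 = (-4 - 5) + 1 = -9 + 1 = -8)
J(g) = -12 (J(g) = -2 + (-1 + 3)*(-5) = -2 + 2*(-5) = -2 - 10 = -12)
U(a, n) = 2 - a*n
√(U(-110/(-162), J(M)) + 49212) = √((2 - 1*(-110/(-162))*(-12)) + 49212) = √((2 - 1*(-110*(-1/162))*(-12)) + 49212) = √((2 - 1*55/81*(-12)) + 49212) = √((2 + 220/27) + 49212) = √(274/27 + 49212) = √(1328998/27) = √3986994/9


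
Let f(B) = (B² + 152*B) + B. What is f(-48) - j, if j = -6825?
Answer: 1785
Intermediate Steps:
f(B) = B² + 153*B
f(-48) - j = -48*(153 - 48) - 1*(-6825) = -48*105 + 6825 = -5040 + 6825 = 1785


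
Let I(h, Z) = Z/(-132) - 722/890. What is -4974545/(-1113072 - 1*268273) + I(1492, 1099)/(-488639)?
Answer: 28556677919613923/7929653755517340 ≈ 3.6012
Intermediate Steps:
I(h, Z) = -361/445 - Z/132 (I(h, Z) = Z*(-1/132) - 722*1/890 = -Z/132 - 361/445 = -361/445 - Z/132)
-4974545/(-1113072 - 1*268273) + I(1492, 1099)/(-488639) = -4974545/(-1113072 - 1*268273) + (-361/445 - 1/132*1099)/(-488639) = -4974545/(-1113072 - 268273) + (-361/445 - 1099/132)*(-1/488639) = -4974545/(-1381345) - 536707/58740*(-1/488639) = -4974545*(-1/1381345) + 536707/28702654860 = 994909/276269 + 536707/28702654860 = 28556677919613923/7929653755517340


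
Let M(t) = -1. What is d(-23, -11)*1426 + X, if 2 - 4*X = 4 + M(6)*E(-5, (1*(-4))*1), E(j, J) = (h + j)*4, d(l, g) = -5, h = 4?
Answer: -14263/2 ≈ -7131.5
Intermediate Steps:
E(j, J) = 16 + 4*j (E(j, J) = (4 + j)*4 = 16 + 4*j)
X = -3/2 (X = ½ - (4 - (16 + 4*(-5)))/4 = ½ - (4 - (16 - 20))/4 = ½ - (4 - 1*(-4))/4 = ½ - (4 + 4)/4 = ½ - ¼*8 = ½ - 2 = -3/2 ≈ -1.5000)
d(-23, -11)*1426 + X = -5*1426 - 3/2 = -7130 - 3/2 = -14263/2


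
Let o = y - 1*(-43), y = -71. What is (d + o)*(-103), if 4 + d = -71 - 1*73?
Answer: 18128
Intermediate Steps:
o = -28 (o = -71 - 1*(-43) = -71 + 43 = -28)
d = -148 (d = -4 + (-71 - 1*73) = -4 + (-71 - 73) = -4 - 144 = -148)
(d + o)*(-103) = (-148 - 28)*(-103) = -176*(-103) = 18128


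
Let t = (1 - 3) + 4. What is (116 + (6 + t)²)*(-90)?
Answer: -16200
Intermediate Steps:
t = 2 (t = -2 + 4 = 2)
(116 + (6 + t)²)*(-90) = (116 + (6 + 2)²)*(-90) = (116 + 8²)*(-90) = (116 + 64)*(-90) = 180*(-90) = -16200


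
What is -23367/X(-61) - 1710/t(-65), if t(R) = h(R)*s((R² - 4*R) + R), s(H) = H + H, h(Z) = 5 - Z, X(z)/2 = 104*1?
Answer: -13903707/123760 ≈ -112.34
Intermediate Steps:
X(z) = 208 (X(z) = 2*(104*1) = 2*104 = 208)
s(H) = 2*H
t(R) = (5 - R)*(-6*R + 2*R²) (t(R) = (5 - R)*(2*((R² - 4*R) + R)) = (5 - R)*(2*(R² - 3*R)) = (5 - R)*(-6*R + 2*R²))
-23367/X(-61) - 1710/t(-65) = -23367/208 - 1710*1/(130*(-5 - 65)*(-3 - 65)) = -23367*1/208 - 1710/((-2*(-65)*(-70)*(-68))) = -23367/208 - 1710/618800 = -23367/208 - 1710*1/618800 = -23367/208 - 171/61880 = -13903707/123760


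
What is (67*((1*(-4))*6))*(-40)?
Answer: 64320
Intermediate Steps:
(67*((1*(-4))*6))*(-40) = (67*(-4*6))*(-40) = (67*(-24))*(-40) = -1608*(-40) = 64320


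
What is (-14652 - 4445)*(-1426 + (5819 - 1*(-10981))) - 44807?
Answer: -293642085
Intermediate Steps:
(-14652 - 4445)*(-1426 + (5819 - 1*(-10981))) - 44807 = -19097*(-1426 + (5819 + 10981)) - 44807 = -19097*(-1426 + 16800) - 44807 = -19097*15374 - 44807 = -293597278 - 44807 = -293642085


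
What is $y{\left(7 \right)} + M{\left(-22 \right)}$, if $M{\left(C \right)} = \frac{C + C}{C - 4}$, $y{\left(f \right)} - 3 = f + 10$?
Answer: $\frac{282}{13} \approx 21.692$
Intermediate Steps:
$y{\left(f \right)} = 13 + f$ ($y{\left(f \right)} = 3 + \left(f + 10\right) = 3 + \left(10 + f\right) = 13 + f$)
$M{\left(C \right)} = \frac{2 C}{-4 + C}$
$y{\left(7 \right)} + M{\left(-22 \right)} = \left(13 + 7\right) + 2 \left(-22\right) \frac{1}{-4 - 22} = 20 + 2 \left(-22\right) \frac{1}{-26} = 20 + 2 \left(-22\right) \left(- \frac{1}{26}\right) = 20 + \frac{22}{13} = \frac{282}{13}$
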